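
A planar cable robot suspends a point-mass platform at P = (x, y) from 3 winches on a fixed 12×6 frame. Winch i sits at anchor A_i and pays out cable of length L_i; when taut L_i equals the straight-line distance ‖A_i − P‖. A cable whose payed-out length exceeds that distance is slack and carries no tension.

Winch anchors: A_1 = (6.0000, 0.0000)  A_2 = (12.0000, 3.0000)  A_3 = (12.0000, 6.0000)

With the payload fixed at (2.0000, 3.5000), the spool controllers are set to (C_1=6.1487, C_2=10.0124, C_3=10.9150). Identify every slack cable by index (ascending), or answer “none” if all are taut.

cable 1: L_1 = ‖A_1−P‖ = 5.3151;  C_1 = 6.1487 → slack
cable 2: L_2 = ‖A_2−P‖ = 10.0125;  C_2 = 10.0124 → taut
cable 3: L_3 = ‖A_3−P‖ = 10.3078;  C_3 = 10.9150 → slack

1, 3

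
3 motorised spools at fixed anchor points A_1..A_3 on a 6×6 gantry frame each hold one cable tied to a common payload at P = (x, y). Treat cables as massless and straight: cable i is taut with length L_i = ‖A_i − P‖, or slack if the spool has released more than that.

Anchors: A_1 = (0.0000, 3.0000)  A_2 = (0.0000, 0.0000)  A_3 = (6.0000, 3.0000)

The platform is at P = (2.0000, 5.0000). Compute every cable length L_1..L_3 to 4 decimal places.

L_1: Δ = A_1−P = (-2.0000, -2.0000) → ‖Δ‖ = √8.0000 = 2.8284
L_2: Δ = A_2−P = (-2.0000, -5.0000) → ‖Δ‖ = √29.0000 = 5.3852
L_3: Δ = A_3−P = (4.0000, -2.0000) → ‖Δ‖ = √20.0000 = 4.4721

(2.8284, 5.3852, 4.4721)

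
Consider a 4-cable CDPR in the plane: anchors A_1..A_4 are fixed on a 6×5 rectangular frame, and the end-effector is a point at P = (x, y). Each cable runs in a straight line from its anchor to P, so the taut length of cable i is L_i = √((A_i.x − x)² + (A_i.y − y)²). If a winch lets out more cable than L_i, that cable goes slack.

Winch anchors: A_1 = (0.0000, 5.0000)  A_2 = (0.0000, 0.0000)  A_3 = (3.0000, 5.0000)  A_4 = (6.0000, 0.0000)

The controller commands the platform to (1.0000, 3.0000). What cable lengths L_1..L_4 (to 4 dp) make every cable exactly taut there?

(2.2361, 3.1623, 2.8284, 5.8310)

L_1: Δ = A_1−P = (-1.0000, 2.0000) → ‖Δ‖ = √5.0000 = 2.2361
L_2: Δ = A_2−P = (-1.0000, -3.0000) → ‖Δ‖ = √10.0000 = 3.1623
L_3: Δ = A_3−P = (2.0000, 2.0000) → ‖Δ‖ = √8.0000 = 2.8284
L_4: Δ = A_4−P = (5.0000, -3.0000) → ‖Δ‖ = √34.0000 = 5.8310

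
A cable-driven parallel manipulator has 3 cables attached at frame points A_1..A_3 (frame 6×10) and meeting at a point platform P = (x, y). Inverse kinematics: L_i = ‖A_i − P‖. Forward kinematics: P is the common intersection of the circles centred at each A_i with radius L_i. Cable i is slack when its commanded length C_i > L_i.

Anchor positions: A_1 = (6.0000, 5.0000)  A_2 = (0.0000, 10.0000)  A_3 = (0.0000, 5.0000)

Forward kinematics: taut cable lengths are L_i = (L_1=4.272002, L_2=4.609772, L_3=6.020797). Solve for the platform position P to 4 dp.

(4.5000, 9.0000)

circle eqns → linear via eq_j − eq_1; set q_j = A_j·A_j − L_j²
q_1 = 36.0000+25.0000−18.2500 = 42.7500
12.0000·x − 10.0000·y = q_1−q_2 = -36.0000
12.0000·x + 0.0000·y = q_1−q_3 = 54.0000
solve first two rows → x=4.5000, y=9.0000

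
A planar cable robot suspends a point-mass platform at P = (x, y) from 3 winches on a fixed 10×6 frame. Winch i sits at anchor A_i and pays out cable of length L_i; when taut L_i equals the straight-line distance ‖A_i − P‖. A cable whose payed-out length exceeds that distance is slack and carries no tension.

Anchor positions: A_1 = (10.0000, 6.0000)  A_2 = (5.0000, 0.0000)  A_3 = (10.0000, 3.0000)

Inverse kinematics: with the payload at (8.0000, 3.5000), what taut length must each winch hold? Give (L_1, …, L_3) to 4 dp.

(3.2016, 4.6098, 2.0616)

L_1 = √((10.0000−8.0000)² + (6.0000−3.5000)²) = 3.2016
L_2 = √((5.0000−8.0000)² + (0.0000−3.5000)²) = 4.6098
L_3 = √((10.0000−8.0000)² + (3.0000−3.5000)²) = 2.0616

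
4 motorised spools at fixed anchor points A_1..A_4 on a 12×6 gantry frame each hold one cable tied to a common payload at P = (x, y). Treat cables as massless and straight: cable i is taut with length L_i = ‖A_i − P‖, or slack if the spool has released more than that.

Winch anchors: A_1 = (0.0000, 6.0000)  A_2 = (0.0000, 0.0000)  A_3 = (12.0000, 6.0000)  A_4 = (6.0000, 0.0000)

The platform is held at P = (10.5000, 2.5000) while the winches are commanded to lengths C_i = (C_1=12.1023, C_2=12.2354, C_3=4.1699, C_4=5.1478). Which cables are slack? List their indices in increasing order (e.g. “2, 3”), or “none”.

1, 2, 3

i=1: geometric 11.0680 vs commanded 12.1023 ⇒ slack
i=2: geometric 10.7935 vs commanded 12.2354 ⇒ slack
i=3: geometric 3.8079 vs commanded 4.1699 ⇒ slack
i=4: geometric 5.1478 vs commanded 5.1478 ⇒ taut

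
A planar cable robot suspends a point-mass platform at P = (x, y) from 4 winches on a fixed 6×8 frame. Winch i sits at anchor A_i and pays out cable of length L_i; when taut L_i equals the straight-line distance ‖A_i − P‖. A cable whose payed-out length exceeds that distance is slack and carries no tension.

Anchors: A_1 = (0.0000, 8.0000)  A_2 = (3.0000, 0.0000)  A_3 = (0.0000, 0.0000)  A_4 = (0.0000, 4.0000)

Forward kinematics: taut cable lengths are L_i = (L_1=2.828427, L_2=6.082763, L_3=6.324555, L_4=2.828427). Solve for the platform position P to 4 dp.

each cable: (A_i−P)·(A_i−P) = L_i²; let k_i = ‖A_i‖²−L_i²
k_1 = 0.0000+64.0000−8.0000 = 56.0000
row 1: -6.0000x + 16.0000y = 84.0000  (k_2=-28.0000)
row 2: 0.0000x + 16.0000y = 96.0000  (k_3=-40.0000)
row 3: 0.0000x + 8.0000y = 48.0000  (k_4=8.0000)
Cramer on rows 1–2 → x = 2.0000, y = 6.0000
check cable 4: ‖A_4−P‖² = 8.0000 ≈ L_4² = 8.0000 ✓

(2.0000, 6.0000)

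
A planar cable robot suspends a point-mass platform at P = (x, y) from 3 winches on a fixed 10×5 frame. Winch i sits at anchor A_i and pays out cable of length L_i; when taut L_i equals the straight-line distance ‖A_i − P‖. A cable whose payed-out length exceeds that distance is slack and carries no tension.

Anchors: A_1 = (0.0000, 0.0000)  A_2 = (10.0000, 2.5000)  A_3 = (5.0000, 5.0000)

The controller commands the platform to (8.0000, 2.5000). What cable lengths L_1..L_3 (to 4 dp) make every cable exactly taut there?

(8.3815, 2.0000, 3.9051)

cable 1: Δx=-8.0000, Δy=-2.5000; L_1 = √(Δx²+Δy²) = 8.3815
cable 2: Δx=2.0000, Δy=0.0000; L_2 = √(Δx²+Δy²) = 2.0000
cable 3: Δx=-3.0000, Δy=2.5000; L_3 = √(Δx²+Δy²) = 3.9051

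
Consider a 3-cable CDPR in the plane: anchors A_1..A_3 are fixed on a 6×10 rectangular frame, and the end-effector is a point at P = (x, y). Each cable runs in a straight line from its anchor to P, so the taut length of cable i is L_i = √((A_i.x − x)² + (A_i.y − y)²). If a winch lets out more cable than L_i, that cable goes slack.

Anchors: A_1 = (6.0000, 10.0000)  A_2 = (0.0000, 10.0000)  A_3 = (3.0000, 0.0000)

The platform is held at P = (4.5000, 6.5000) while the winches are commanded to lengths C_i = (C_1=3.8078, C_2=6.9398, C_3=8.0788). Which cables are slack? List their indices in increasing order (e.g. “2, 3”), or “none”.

2, 3

cable 1: L_1 = ‖A_1−P‖ = 3.8079;  C_1 = 3.8078 → taut
cable 2: L_2 = ‖A_2−P‖ = 5.7009;  C_2 = 6.9398 → slack
cable 3: L_3 = ‖A_3−P‖ = 6.6708;  C_3 = 8.0788 → slack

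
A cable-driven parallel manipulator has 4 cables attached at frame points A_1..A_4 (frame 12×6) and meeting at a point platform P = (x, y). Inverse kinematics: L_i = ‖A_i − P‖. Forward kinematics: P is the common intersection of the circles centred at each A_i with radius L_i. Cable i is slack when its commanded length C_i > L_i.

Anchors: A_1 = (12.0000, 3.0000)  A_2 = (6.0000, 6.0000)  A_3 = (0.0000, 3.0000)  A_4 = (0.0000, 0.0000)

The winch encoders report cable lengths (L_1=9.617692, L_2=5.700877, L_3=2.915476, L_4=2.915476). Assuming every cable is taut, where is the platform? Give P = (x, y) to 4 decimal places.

expand ‖A_i−P‖²=L_i² and subtract eq 1 (k_i ≔ ‖A_i‖²−L_i²)
k_1 = 144.0000+9.0000−92.5000 = 60.5000
eq1−eq2 → [12.0000  -6.0000]·P = 21.0000
eq1−eq3 → [24.0000  0.0000]·P = 60.0000
eq1−eq4 → [24.0000  6.0000]·P = 69.0000
2×2 solve → P = (2.5000, 1.5000)
check cable 4: ‖A_4−P‖² = 8.5000 ≈ L_4² = 8.5000 ✓

(2.5000, 1.5000)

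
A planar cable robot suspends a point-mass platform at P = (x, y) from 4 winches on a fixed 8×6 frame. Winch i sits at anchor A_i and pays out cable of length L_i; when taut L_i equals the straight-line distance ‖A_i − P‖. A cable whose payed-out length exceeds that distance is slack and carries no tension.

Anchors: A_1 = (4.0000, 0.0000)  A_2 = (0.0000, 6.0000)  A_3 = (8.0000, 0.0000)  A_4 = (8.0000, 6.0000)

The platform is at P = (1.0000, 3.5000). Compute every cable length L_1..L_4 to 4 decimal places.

(4.6098, 2.6926, 7.8262, 7.4330)

cable 1: Δx=3.0000, Δy=-3.5000; L_1 = √(Δx²+Δy²) = 4.6098
cable 2: Δx=-1.0000, Δy=2.5000; L_2 = √(Δx²+Δy²) = 2.6926
cable 3: Δx=7.0000, Δy=-3.5000; L_3 = √(Δx²+Δy²) = 7.8262
cable 4: Δx=7.0000, Δy=2.5000; L_4 = √(Δx²+Δy²) = 7.4330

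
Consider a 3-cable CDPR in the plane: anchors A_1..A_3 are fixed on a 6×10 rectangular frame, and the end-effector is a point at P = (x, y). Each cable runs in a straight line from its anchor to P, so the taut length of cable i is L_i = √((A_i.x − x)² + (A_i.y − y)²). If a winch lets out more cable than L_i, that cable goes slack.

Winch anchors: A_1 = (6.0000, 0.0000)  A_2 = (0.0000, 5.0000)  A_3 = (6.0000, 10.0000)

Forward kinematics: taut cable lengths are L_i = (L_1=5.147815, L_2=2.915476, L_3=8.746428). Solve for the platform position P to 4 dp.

(1.5000, 2.5000)

expand ‖A_i−P‖²=L_i² and subtract eq 1 (c_i ≔ ‖A_i‖²−L_i²)
c_1 = 36.0000+0.0000−26.5000 = 9.5000
eq1−eq2 → [12.0000  -10.0000]·P = -7.0000
eq1−eq3 → [0.0000  -20.0000]·P = -50.0000
2×2 solve → P = (1.5000, 2.5000)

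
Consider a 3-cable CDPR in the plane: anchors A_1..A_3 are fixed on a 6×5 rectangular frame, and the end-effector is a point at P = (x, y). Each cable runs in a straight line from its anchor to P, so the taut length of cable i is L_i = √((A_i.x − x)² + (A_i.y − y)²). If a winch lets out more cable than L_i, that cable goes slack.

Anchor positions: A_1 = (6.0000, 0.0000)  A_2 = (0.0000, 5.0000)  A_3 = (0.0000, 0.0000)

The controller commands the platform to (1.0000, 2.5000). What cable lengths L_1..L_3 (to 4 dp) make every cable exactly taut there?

cable 1: Δx=5.0000, Δy=-2.5000; L_1 = √(Δx²+Δy²) = 5.5902
cable 2: Δx=-1.0000, Δy=2.5000; L_2 = √(Δx²+Δy²) = 2.6926
cable 3: Δx=-1.0000, Δy=-2.5000; L_3 = √(Δx²+Δy²) = 2.6926

(5.5902, 2.6926, 2.6926)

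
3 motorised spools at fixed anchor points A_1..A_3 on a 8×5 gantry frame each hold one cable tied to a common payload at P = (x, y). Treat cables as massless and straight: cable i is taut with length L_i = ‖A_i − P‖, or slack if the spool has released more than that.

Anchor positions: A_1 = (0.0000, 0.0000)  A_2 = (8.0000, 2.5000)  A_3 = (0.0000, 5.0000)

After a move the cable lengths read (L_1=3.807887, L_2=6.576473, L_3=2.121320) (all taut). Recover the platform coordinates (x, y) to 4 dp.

each cable: (A_i−P)·(A_i−P) = L_i²; let c_i = ‖A_i‖²−L_i²
c_1 = 0.0000+0.0000−14.5000 = -14.5000
row 1: -16.0000x − 5.0000y = -41.5000  (c_2=27.0000)
row 2: 0.0000x − 10.0000y = -35.0000  (c_3=20.5000)
Cramer on rows 1–2 → x = 1.5000, y = 3.5000

(1.5000, 3.5000)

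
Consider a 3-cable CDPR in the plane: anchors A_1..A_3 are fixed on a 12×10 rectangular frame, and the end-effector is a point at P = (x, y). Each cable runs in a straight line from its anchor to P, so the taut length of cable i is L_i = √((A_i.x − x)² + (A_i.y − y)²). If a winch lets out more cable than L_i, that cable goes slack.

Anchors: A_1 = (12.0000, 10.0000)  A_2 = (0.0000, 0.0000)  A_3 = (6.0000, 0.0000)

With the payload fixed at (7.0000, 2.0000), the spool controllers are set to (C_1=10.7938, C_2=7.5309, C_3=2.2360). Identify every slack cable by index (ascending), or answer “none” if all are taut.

1, 2

cable 1: √((5.0000)²+(8.0000)²)=9.4340, C_1=10.7938: slack
cable 2: √((-7.0000)²+(-2.0000)²)=7.2801, C_2=7.5309: slack
cable 3: √((-1.0000)²+(-2.0000)²)=2.2361, C_3=2.2360: taut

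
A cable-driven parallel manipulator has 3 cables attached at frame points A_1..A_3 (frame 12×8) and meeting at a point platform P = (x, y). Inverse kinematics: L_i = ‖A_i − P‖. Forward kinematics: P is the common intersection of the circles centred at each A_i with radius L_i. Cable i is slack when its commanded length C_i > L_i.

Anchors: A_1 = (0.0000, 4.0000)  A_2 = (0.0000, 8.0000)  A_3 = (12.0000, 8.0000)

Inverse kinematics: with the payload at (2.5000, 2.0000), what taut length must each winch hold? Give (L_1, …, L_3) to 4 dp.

(3.2016, 6.5000, 11.2361)

L_1: Δ = A_1−P = (-2.5000, 2.0000) → ‖Δ‖ = √10.2500 = 3.2016
L_2: Δ = A_2−P = (-2.5000, 6.0000) → ‖Δ‖ = √42.2500 = 6.5000
L_3: Δ = A_3−P = (9.5000, 6.0000) → ‖Δ‖ = √126.2500 = 11.2361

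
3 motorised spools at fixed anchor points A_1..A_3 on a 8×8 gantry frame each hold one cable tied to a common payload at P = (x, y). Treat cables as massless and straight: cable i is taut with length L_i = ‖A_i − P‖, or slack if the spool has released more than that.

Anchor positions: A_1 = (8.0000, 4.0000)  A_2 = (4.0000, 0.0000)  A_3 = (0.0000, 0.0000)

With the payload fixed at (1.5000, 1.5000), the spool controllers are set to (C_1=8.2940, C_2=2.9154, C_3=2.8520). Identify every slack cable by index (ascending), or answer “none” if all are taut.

1, 3

cable 1: √((6.5000)²+(2.5000)²)=6.9642, C_1=8.2940: slack
cable 2: √((2.5000)²+(-1.5000)²)=2.9155, C_2=2.9154: taut
cable 3: √((-1.5000)²+(-1.5000)²)=2.1213, C_3=2.8520: slack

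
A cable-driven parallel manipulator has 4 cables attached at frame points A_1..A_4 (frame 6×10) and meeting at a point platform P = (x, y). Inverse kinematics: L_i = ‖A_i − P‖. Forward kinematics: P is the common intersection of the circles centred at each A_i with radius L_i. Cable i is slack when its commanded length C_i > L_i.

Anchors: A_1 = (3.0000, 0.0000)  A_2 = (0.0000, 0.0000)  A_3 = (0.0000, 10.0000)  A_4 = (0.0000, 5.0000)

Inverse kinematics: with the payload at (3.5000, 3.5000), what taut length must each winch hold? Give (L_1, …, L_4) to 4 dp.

(3.5355, 4.9497, 7.3824, 3.8079)

cable 1: Δx=-0.5000, Δy=-3.5000; L_1 = √(Δx²+Δy²) = 3.5355
cable 2: Δx=-3.5000, Δy=-3.5000; L_2 = √(Δx²+Δy²) = 4.9497
cable 3: Δx=-3.5000, Δy=6.5000; L_3 = √(Δx²+Δy²) = 7.3824
cable 4: Δx=-3.5000, Δy=1.5000; L_4 = √(Δx²+Δy²) = 3.8079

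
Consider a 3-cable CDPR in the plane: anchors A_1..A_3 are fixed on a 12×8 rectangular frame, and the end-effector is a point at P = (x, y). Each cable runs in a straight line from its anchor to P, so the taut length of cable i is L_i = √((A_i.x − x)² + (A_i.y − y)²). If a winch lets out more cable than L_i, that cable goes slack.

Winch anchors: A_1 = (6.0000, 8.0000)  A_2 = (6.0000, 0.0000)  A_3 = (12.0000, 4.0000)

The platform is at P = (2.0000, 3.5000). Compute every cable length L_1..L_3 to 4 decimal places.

L_1 = √((6.0000−2.0000)² + (8.0000−3.5000)²) = 6.0208
L_2 = √((6.0000−2.0000)² + (0.0000−3.5000)²) = 5.3151
L_3 = √((12.0000−2.0000)² + (4.0000−3.5000)²) = 10.0125

(6.0208, 5.3151, 10.0125)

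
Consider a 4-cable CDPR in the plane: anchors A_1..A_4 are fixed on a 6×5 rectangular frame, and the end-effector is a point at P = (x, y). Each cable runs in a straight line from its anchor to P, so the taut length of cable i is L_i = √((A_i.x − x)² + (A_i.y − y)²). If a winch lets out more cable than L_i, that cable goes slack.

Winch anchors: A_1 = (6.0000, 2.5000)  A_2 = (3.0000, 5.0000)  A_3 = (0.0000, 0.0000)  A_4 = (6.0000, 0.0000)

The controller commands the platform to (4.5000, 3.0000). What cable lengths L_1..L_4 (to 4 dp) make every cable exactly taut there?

(1.5811, 2.5000, 5.4083, 3.3541)

L_1 = √((6.0000−4.5000)² + (2.5000−3.0000)²) = 1.5811
L_2 = √((3.0000−4.5000)² + (5.0000−3.0000)²) = 2.5000
L_3 = √((0.0000−4.5000)² + (0.0000−3.0000)²) = 5.4083
L_4 = √((6.0000−4.5000)² + (0.0000−3.0000)²) = 3.3541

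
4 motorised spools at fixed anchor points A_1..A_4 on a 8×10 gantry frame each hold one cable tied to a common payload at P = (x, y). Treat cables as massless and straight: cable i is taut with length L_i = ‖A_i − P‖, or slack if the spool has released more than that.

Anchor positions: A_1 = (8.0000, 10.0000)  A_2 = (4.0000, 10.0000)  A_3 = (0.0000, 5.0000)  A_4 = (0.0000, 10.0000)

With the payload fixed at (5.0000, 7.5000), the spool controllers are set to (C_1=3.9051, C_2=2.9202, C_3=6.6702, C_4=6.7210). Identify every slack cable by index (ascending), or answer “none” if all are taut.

cable 1: √((3.0000)²+(2.5000)²)=3.9051, C_1=3.9051: taut
cable 2: √((-1.0000)²+(2.5000)²)=2.6926, C_2=2.9202: slack
cable 3: √((-5.0000)²+(-2.5000)²)=5.5902, C_3=6.6702: slack
cable 4: √((-5.0000)²+(2.5000)²)=5.5902, C_4=6.7210: slack

2, 3, 4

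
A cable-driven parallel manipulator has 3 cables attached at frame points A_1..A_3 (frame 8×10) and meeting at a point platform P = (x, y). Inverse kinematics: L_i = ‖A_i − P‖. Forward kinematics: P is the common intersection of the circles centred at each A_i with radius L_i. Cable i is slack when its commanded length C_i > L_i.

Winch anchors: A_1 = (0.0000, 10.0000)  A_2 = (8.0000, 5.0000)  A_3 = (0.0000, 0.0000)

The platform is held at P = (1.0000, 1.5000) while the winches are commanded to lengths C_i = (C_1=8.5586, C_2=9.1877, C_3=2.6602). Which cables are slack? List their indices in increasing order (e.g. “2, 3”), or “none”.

2, 3

i=1: geometric 8.5586 vs commanded 8.5586 ⇒ taut
i=2: geometric 7.8262 vs commanded 9.1877 ⇒ slack
i=3: geometric 1.8028 vs commanded 2.6602 ⇒ slack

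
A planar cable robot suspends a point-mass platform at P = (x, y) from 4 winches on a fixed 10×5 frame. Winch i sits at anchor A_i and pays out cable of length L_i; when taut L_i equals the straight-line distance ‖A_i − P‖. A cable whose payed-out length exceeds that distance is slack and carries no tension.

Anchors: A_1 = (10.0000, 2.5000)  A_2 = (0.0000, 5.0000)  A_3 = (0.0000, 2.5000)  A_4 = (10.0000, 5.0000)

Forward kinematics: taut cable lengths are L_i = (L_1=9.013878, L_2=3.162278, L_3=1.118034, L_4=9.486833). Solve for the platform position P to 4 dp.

expand ‖A_i−P‖²=L_i² and subtract eq 1 (k_i ≔ ‖A_i‖²−L_i²)
k_1 = 100.0000+6.2500−81.2500 = 25.0000
eq1−eq2 → [20.0000  -5.0000]·P = 10.0000
eq1−eq3 → [20.0000  0.0000]·P = 20.0000
eq1−eq4 → [0.0000  -5.0000]·P = -10.0000
2×2 solve → P = (1.0000, 2.0000)
check cable 4: ‖A_4−P‖² = 90.0000 ≈ L_4² = 90.0000 ✓

(1.0000, 2.0000)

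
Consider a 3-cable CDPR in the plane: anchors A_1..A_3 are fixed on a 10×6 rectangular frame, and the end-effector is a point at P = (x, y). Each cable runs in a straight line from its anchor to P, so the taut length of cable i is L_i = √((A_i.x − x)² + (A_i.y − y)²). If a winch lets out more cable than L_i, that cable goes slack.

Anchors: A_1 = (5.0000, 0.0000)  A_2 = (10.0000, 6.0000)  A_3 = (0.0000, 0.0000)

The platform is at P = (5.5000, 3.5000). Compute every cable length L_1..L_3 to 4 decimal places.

L_1: Δ = A_1−P = (-0.5000, -3.5000) → ‖Δ‖ = √12.5000 = 3.5355
L_2: Δ = A_2−P = (4.5000, 2.5000) → ‖Δ‖ = √26.5000 = 5.1478
L_3: Δ = A_3−P = (-5.5000, -3.5000) → ‖Δ‖ = √42.5000 = 6.5192

(3.5355, 5.1478, 6.5192)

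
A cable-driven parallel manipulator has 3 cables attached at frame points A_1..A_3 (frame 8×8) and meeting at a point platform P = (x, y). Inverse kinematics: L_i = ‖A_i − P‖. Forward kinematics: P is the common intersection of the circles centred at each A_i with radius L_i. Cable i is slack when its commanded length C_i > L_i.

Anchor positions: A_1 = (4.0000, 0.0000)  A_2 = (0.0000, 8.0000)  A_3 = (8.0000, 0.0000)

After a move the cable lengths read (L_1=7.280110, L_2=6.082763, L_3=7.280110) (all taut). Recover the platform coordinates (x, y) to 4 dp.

(6.0000, 7.0000)

expand ‖A_i−P‖²=L_i² and subtract eq 1 (c_i ≔ ‖A_i‖²−L_i²)
c_1 = 16.0000+0.0000−53.0000 = -37.0000
eq1−eq2 → [8.0000  -16.0000]·P = -64.0000
eq1−eq3 → [-8.0000  0.0000]·P = -48.0000
2×2 solve → P = (6.0000, 7.0000)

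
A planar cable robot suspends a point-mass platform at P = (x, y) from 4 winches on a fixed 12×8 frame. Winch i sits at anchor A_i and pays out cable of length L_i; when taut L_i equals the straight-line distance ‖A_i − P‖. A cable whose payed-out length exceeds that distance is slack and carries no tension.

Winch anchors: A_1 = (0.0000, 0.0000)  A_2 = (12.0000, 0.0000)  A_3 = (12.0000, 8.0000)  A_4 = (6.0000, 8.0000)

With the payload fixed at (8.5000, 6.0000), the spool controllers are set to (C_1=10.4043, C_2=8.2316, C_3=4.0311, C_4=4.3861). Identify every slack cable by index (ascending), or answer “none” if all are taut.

cable 1: L_1 = ‖A_1−P‖ = 10.4043;  C_1 = 10.4043 → taut
cable 2: L_2 = ‖A_2−P‖ = 6.9462;  C_2 = 8.2316 → slack
cable 3: L_3 = ‖A_3−P‖ = 4.0311;  C_3 = 4.0311 → taut
cable 4: L_4 = ‖A_4−P‖ = 3.2016;  C_4 = 4.3861 → slack

2, 4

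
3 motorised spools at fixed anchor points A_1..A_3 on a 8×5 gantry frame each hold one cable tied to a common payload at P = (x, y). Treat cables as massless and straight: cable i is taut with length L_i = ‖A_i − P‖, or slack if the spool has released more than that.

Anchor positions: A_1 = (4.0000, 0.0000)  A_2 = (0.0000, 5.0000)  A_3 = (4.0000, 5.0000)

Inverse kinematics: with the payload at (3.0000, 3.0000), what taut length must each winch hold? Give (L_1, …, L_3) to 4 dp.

L_1: Δ = A_1−P = (1.0000, -3.0000) → ‖Δ‖ = √10.0000 = 3.1623
L_2: Δ = A_2−P = (-3.0000, 2.0000) → ‖Δ‖ = √13.0000 = 3.6056
L_3: Δ = A_3−P = (1.0000, 2.0000) → ‖Δ‖ = √5.0000 = 2.2361

(3.1623, 3.6056, 2.2361)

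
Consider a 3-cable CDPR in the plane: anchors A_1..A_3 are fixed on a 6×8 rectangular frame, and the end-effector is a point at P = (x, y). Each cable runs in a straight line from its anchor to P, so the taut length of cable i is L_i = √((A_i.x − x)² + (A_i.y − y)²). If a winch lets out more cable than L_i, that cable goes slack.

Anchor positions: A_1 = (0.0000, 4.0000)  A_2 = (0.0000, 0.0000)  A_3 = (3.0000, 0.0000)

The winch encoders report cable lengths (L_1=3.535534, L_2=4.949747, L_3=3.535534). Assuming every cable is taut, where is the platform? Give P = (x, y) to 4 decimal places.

(3.5000, 3.5000)

circle eqns → linear via eq_j − eq_1; set q_j = A_j·A_j − L_j²
q_1 = 0.0000+16.0000−12.5000 = 3.5000
0.0000·x + 8.0000·y = q_1−q_2 = 28.0000
-6.0000·x + 8.0000·y = q_1−q_3 = 7.0000
solve first two rows → x=3.5000, y=3.5000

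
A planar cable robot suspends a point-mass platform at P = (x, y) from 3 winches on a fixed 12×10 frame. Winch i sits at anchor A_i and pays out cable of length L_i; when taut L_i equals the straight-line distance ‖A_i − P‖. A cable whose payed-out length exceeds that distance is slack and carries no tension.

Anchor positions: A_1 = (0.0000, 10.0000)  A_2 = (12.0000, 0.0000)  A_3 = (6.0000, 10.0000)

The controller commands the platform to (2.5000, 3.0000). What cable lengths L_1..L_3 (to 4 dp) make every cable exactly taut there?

(7.4330, 9.9624, 7.8262)

cable 1: Δx=-2.5000, Δy=7.0000; L_1 = √(Δx²+Δy²) = 7.4330
cable 2: Δx=9.5000, Δy=-3.0000; L_2 = √(Δx²+Δy²) = 9.9624
cable 3: Δx=3.5000, Δy=7.0000; L_3 = √(Δx²+Δy²) = 7.8262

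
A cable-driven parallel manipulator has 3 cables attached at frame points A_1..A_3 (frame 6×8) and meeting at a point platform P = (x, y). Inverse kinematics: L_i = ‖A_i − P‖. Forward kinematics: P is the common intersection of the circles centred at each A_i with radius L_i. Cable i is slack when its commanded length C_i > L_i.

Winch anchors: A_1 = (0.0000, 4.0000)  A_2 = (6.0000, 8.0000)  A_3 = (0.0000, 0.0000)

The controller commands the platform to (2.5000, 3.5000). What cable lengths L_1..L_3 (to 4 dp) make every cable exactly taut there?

(2.5495, 5.7009, 4.3012)

L_1 = √((0.0000−2.5000)² + (4.0000−3.5000)²) = 2.5495
L_2 = √((6.0000−2.5000)² + (8.0000−3.5000)²) = 5.7009
L_3 = √((0.0000−2.5000)² + (0.0000−3.5000)²) = 4.3012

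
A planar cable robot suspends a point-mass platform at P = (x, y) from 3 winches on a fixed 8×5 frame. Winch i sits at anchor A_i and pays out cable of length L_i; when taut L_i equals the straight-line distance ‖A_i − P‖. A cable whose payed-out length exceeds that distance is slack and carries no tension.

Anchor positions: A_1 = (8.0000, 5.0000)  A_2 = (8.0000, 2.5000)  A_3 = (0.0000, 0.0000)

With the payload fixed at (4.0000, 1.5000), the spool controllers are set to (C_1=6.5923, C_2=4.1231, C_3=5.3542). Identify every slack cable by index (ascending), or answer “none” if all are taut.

1, 3

cable 1: L_1 = ‖A_1−P‖ = 5.3151;  C_1 = 6.5923 → slack
cable 2: L_2 = ‖A_2−P‖ = 4.1231;  C_2 = 4.1231 → taut
cable 3: L_3 = ‖A_3−P‖ = 4.2720;  C_3 = 5.3542 → slack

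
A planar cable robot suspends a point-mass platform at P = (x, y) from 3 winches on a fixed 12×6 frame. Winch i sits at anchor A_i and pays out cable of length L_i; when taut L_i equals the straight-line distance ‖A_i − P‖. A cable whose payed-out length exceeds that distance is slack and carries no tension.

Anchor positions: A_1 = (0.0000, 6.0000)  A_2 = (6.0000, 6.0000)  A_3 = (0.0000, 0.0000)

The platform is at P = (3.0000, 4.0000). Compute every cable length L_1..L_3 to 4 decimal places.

(3.6056, 3.6056, 5.0000)

L_1 = √((0.0000−3.0000)² + (6.0000−4.0000)²) = 3.6056
L_2 = √((6.0000−3.0000)² + (6.0000−4.0000)²) = 3.6056
L_3 = √((0.0000−3.0000)² + (0.0000−4.0000)²) = 5.0000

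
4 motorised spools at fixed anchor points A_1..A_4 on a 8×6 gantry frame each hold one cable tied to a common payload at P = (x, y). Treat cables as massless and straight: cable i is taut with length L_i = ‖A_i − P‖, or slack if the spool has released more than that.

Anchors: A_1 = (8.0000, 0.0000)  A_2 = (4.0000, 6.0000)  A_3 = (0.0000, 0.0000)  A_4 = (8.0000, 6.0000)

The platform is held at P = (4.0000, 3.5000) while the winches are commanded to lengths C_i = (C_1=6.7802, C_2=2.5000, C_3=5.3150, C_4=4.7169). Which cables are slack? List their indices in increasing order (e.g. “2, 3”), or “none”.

i=1: geometric 5.3151 vs commanded 6.7802 ⇒ slack
i=2: geometric 2.5000 vs commanded 2.5000 ⇒ taut
i=3: geometric 5.3151 vs commanded 5.3150 ⇒ taut
i=4: geometric 4.7170 vs commanded 4.7169 ⇒ taut

1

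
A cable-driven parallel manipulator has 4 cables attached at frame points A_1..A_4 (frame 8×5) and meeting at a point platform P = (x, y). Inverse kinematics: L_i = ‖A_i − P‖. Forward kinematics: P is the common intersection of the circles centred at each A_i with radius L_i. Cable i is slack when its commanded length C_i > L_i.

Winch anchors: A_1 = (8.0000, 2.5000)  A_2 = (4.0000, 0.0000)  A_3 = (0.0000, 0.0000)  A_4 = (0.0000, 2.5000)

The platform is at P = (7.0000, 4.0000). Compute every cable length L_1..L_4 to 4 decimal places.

(1.8028, 5.0000, 8.0623, 7.1589)

cable 1: Δx=1.0000, Δy=-1.5000; L_1 = √(Δx²+Δy²) = 1.8028
cable 2: Δx=-3.0000, Δy=-4.0000; L_2 = √(Δx²+Δy²) = 5.0000
cable 3: Δx=-7.0000, Δy=-4.0000; L_3 = √(Δx²+Δy²) = 8.0623
cable 4: Δx=-7.0000, Δy=-1.5000; L_4 = √(Δx²+Δy²) = 7.1589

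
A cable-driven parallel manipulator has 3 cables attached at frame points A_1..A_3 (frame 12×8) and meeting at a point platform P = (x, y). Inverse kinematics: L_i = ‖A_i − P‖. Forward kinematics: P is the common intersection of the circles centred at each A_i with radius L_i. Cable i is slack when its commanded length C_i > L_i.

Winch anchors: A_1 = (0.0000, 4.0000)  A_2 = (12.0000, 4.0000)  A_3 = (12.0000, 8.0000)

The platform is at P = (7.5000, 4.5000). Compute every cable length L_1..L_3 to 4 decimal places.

cable 1: Δx=-7.5000, Δy=-0.5000; L_1 = √(Δx²+Δy²) = 7.5166
cable 2: Δx=4.5000, Δy=-0.5000; L_2 = √(Δx²+Δy²) = 4.5277
cable 3: Δx=4.5000, Δy=3.5000; L_3 = √(Δx²+Δy²) = 5.7009

(7.5166, 4.5277, 5.7009)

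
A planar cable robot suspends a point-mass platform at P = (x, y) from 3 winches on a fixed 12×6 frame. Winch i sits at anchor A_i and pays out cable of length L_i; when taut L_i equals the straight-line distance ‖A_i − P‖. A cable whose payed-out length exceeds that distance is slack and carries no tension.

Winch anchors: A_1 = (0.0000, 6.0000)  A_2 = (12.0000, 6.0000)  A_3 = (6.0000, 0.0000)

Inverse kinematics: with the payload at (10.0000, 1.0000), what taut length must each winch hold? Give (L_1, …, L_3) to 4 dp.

L_1 = √((0.0000−10.0000)² + (6.0000−1.0000)²) = 11.1803
L_2 = √((12.0000−10.0000)² + (6.0000−1.0000)²) = 5.3852
L_3 = √((6.0000−10.0000)² + (0.0000−1.0000)²) = 4.1231

(11.1803, 5.3852, 4.1231)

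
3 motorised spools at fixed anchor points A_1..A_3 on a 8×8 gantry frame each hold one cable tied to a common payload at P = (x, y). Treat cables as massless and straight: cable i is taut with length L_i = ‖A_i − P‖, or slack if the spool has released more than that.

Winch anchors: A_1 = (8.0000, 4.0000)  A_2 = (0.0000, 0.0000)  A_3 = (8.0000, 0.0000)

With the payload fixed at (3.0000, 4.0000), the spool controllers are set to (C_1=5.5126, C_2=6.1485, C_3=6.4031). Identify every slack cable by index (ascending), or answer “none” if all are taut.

cable 1: L_1 = ‖A_1−P‖ = 5.0000;  C_1 = 5.5126 → slack
cable 2: L_2 = ‖A_2−P‖ = 5.0000;  C_2 = 6.1485 → slack
cable 3: L_3 = ‖A_3−P‖ = 6.4031;  C_3 = 6.4031 → taut

1, 2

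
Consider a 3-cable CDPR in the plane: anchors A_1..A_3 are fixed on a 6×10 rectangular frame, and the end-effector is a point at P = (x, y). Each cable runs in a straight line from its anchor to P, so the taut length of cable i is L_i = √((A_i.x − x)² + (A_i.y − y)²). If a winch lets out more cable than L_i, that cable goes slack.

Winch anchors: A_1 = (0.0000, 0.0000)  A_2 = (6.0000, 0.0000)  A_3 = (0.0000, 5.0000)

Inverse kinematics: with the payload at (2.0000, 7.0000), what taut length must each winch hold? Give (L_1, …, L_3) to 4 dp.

(7.2801, 8.0623, 2.8284)

L_1 = √((0.0000−2.0000)² + (0.0000−7.0000)²) = 7.2801
L_2 = √((6.0000−2.0000)² + (0.0000−7.0000)²) = 8.0623
L_3 = √((0.0000−2.0000)² + (5.0000−7.0000)²) = 2.8284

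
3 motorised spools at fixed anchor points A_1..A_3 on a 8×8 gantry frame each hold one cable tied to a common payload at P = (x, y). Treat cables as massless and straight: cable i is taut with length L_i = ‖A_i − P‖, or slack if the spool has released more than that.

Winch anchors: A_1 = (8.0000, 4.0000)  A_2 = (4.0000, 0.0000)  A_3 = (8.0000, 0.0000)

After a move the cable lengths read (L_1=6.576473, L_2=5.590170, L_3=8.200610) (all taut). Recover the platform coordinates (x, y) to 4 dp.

circle eqns → linear via eq_j − eq_1; set c_j = A_j·A_j − L_j²
c_1 = 64.0000+16.0000−43.2500 = 36.7500
8.0000·x + 8.0000·y = c_1−c_2 = 52.0000
0.0000·x + 8.0000·y = c_1−c_3 = 40.0000
solve first two rows → x=1.5000, y=5.0000

(1.5000, 5.0000)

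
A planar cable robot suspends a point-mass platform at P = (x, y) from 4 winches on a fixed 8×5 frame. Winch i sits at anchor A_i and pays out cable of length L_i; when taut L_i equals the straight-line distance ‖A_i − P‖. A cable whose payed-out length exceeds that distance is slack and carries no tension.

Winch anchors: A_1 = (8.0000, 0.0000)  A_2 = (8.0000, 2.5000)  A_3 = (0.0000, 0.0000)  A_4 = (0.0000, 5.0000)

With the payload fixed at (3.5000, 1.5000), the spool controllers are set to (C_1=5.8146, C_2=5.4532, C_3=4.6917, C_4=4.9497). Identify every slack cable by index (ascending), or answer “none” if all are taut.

1, 2, 3

i=1: geometric 4.7434 vs commanded 5.8146 ⇒ slack
i=2: geometric 4.6098 vs commanded 5.4532 ⇒ slack
i=3: geometric 3.8079 vs commanded 4.6917 ⇒ slack
i=4: geometric 4.9497 vs commanded 4.9497 ⇒ taut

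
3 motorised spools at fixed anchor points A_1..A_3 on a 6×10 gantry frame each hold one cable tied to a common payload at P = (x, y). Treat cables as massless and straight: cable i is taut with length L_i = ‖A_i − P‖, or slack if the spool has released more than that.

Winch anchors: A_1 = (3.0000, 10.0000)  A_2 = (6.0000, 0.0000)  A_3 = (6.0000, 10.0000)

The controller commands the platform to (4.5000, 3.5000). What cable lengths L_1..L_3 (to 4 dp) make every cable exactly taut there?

cable 1: Δx=-1.5000, Δy=6.5000; L_1 = √(Δx²+Δy²) = 6.6708
cable 2: Δx=1.5000, Δy=-3.5000; L_2 = √(Δx²+Δy²) = 3.8079
cable 3: Δx=1.5000, Δy=6.5000; L_3 = √(Δx²+Δy²) = 6.6708

(6.6708, 3.8079, 6.6708)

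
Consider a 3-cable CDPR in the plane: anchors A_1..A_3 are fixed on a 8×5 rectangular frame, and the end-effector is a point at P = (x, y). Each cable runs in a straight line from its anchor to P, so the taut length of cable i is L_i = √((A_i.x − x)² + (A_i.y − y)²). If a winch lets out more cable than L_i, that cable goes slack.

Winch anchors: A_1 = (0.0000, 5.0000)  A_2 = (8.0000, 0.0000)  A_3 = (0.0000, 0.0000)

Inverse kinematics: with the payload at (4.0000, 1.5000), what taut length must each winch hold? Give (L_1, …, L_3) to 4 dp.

(5.3151, 4.2720, 4.2720)

cable 1: Δx=-4.0000, Δy=3.5000; L_1 = √(Δx²+Δy²) = 5.3151
cable 2: Δx=4.0000, Δy=-1.5000; L_2 = √(Δx²+Δy²) = 4.2720
cable 3: Δx=-4.0000, Δy=-1.5000; L_3 = √(Δx²+Δy²) = 4.2720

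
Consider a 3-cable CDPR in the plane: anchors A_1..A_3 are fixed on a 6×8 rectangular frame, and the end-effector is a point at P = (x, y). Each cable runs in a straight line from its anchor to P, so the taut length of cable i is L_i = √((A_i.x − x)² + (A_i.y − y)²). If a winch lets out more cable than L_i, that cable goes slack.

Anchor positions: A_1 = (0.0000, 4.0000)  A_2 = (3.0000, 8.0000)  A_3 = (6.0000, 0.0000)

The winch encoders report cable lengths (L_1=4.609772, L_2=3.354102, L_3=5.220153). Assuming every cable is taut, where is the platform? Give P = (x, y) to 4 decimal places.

(4.5000, 5.0000)

expand ‖A_i−P‖²=L_i² and subtract eq 1 (q_i ≔ ‖A_i‖²−L_i²)
q_1 = 0.0000+16.0000−21.2500 = -5.2500
eq1−eq2 → [-6.0000  -8.0000]·P = -67.0000
eq1−eq3 → [-12.0000  8.0000]·P = -14.0000
2×2 solve → P = (4.5000, 5.0000)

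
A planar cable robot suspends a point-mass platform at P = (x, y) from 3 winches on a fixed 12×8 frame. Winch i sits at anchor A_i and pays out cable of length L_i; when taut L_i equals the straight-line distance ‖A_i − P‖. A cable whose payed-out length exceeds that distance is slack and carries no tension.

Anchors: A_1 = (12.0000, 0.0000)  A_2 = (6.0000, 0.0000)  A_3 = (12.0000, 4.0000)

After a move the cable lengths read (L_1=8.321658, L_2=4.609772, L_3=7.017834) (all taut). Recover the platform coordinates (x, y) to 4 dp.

each cable: (A_i−P)·(A_i−P) = L_i²; let k_i = ‖A_i‖²−L_i²
k_1 = 144.0000+0.0000−69.2500 = 74.7500
row 1: 12.0000x + 0.0000y = 60.0000  (k_2=14.7500)
row 2: 0.0000x − 8.0000y = -36.0000  (k_3=110.7500)
Cramer on rows 1–2 → x = 5.0000, y = 4.5000

(5.0000, 4.5000)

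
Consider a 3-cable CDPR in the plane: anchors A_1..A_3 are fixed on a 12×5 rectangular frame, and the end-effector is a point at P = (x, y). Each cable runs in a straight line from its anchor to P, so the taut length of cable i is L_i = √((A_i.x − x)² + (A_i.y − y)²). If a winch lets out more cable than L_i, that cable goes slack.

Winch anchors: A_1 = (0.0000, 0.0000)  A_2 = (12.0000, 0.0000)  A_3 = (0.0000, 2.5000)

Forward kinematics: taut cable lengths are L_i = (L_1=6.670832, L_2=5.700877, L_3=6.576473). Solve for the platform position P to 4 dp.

each cable: (A_i−P)·(A_i−P) = L_i²; let k_i = ‖A_i‖²−L_i²
k_1 = 0.0000+0.0000−44.5000 = -44.5000
row 1: -24.0000x + 0.0000y = -156.0000  (k_2=111.5000)
row 2: 0.0000x − 5.0000y = -7.5000  (k_3=-37.0000)
Cramer on rows 1–2 → x = 6.5000, y = 1.5000

(6.5000, 1.5000)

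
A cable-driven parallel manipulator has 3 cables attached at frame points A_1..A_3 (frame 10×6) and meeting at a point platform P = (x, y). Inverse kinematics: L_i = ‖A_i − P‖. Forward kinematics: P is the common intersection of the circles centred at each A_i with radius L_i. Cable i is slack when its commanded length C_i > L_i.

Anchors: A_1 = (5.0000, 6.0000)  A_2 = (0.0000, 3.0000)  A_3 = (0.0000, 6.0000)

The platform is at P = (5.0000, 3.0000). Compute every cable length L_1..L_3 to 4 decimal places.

(3.0000, 5.0000, 5.8310)

cable 1: Δx=0.0000, Δy=3.0000; L_1 = √(Δx²+Δy²) = 3.0000
cable 2: Δx=-5.0000, Δy=0.0000; L_2 = √(Δx²+Δy²) = 5.0000
cable 3: Δx=-5.0000, Δy=3.0000; L_3 = √(Δx²+Δy²) = 5.8310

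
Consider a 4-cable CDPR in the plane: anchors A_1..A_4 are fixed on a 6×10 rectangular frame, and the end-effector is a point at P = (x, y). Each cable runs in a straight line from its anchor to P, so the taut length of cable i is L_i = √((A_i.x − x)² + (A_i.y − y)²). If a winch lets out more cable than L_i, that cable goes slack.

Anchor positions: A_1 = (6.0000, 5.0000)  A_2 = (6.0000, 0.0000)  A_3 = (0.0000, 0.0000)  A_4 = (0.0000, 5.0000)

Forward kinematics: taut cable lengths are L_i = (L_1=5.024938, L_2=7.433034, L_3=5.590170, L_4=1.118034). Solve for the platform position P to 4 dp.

expand ‖A_i−P‖²=L_i² and subtract eq 1 (c_i ≔ ‖A_i‖²−L_i²)
c_1 = 36.0000+25.0000−25.2500 = 35.7500
eq1−eq2 → [0.0000  10.0000]·P = 55.0000
eq1−eq3 → [12.0000  10.0000]·P = 67.0000
eq1−eq4 → [12.0000  0.0000]·P = 12.0000
2×2 solve → P = (1.0000, 5.5000)
check cable 4: ‖A_4−P‖² = 1.2500 ≈ L_4² = 1.2500 ✓

(1.0000, 5.5000)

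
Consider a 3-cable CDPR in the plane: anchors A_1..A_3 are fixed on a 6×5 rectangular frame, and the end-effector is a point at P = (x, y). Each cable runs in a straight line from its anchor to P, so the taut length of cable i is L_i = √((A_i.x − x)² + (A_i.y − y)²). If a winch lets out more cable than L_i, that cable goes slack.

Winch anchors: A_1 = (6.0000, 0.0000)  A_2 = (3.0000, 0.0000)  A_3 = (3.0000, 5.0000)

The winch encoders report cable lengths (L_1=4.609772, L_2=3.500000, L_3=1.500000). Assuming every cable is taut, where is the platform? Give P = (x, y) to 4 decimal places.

(3.0000, 3.5000)

circle eqns → linear via eq_j − eq_1; set q_j = A_j·A_j − L_j²
q_1 = 36.0000+0.0000−21.2500 = 14.7500
6.0000·x + 0.0000·y = q_1−q_2 = 18.0000
6.0000·x − 10.0000·y = q_1−q_3 = -17.0000
solve first two rows → x=3.0000, y=3.5000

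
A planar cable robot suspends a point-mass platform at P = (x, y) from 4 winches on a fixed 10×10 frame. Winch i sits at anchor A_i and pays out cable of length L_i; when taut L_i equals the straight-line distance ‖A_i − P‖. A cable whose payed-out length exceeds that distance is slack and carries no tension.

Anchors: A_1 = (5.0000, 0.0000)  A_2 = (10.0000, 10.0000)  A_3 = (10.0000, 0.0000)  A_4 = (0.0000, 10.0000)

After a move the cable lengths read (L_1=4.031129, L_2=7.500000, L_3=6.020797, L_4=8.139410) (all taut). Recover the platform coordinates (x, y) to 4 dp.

(5.5000, 4.0000)

each cable: (A_i−P)·(A_i−P) = L_i²; let q_i = ‖A_i‖²−L_i²
q_1 = 25.0000+0.0000−16.2500 = 8.7500
row 1: -10.0000x − 20.0000y = -135.0000  (q_2=143.7500)
row 2: -10.0000x + 0.0000y = -55.0000  (q_3=63.7500)
row 3: 10.0000x − 20.0000y = -25.0000  (q_4=33.7500)
Cramer on rows 1–2 → x = 5.5000, y = 4.0000
check cable 4: ‖A_4−P‖² = 66.2500 ≈ L_4² = 66.2500 ✓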